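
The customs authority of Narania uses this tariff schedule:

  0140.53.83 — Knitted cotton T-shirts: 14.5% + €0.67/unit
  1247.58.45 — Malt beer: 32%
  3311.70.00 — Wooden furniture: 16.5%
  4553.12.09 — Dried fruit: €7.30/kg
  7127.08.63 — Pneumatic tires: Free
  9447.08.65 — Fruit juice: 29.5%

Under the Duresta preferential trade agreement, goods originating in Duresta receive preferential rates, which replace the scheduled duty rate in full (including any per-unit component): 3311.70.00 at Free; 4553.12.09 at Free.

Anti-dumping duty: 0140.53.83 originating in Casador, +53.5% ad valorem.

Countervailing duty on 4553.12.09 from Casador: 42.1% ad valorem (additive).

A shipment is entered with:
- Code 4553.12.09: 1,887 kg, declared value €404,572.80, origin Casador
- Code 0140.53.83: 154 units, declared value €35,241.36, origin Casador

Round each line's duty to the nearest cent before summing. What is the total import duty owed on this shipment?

Line 1 (4553.12.09, Casador, 1,887 kg, €404,572.80):
Base rate for 4553.12.09 is €7.30/kg.
4553.12.09 has an FTA preferential rate, but origin Casador is not Duresta; base rate stands.
Additional duty on 4553.12.09 from Casador: +42.1% ad valorem. Applied ad valorem rate = 42.1%.
Duty = €404,572.80 × 42.1% + 1,887 × €7.30 = €184,100.25.
Line 2 (0140.53.83, Casador, 154 units, €35,241.36):
Base rate for 0140.53.83 is 14.5% + €0.67/unit.
Additional duty on 0140.53.83 from Casador: +53.5%. Applied ad valorem rate: 14.5% + 53.5% = 68%.
Duty = €35,241.36 × 68% + 154 × €0.67 = €24,067.30.
Total = €184,100.25 + €24,067.30 = €208,167.55.

€208,167.55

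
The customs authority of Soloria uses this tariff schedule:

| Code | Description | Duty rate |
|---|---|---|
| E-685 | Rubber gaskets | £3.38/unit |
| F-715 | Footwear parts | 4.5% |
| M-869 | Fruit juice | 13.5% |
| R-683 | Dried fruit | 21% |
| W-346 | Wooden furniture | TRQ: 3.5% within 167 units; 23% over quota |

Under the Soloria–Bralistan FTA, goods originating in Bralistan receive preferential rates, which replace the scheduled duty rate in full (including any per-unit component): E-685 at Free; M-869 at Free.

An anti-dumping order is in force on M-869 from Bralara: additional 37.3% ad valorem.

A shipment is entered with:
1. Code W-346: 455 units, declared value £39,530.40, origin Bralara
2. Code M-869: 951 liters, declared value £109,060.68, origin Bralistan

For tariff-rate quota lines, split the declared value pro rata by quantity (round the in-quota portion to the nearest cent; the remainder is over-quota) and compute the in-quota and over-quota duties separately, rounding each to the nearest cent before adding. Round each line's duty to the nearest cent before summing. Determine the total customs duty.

£6,262.74

Line 1 (W-346, Bralara, 455 units, £39,530.40):
Code W-346 is under a tariff-rate quota (threshold 167 units). In-quota: 167 units at 3.5%; over-quota: 288 units at 23%.
Pro-rata value split: in-quota = £39,530.40 × 167/455 = £14,508.96; over-quota = £39,530.40 − £14,508.96 = £25,021.44.
In-quota duty = £14,508.96 × 3.5% = £507.81. Over-quota duty = £25,021.44 × 23% = £5,754.93.
Line duty = £507.81 + £5,754.93 = £6,262.74.
Line 2 (M-869, Bralistan, 951 liters, £109,060.68):
Base rate for M-869 is 13.5%.
Origin Bralistan qualifies under the Soloria–Bralistan agreement and M-869 is covered: preferential rate Free applies instead.
The additional-duty order on M-869 targets Bralara, not Bralistan; it does not apply.
Duty = £109,060.68 × 0% = £0.00.
Total = £6,262.74 + £0.00 = £6,262.74.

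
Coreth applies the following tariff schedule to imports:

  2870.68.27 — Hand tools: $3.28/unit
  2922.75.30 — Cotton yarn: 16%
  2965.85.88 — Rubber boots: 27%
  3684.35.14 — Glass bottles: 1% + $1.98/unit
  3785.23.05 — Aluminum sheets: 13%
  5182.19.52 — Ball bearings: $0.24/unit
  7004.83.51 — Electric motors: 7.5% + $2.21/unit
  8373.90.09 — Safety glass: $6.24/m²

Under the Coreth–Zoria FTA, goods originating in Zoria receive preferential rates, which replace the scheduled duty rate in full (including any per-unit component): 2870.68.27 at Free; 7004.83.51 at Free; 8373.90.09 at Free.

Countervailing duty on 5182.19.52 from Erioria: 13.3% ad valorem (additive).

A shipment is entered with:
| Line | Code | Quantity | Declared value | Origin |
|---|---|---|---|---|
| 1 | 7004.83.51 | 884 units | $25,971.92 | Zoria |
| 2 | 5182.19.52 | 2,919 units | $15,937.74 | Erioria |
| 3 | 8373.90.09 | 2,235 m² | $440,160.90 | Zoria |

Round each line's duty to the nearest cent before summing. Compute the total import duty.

Line 1 (7004.83.51, Zoria, 884 units, $25,971.92):
Base rate for 7004.83.51 is 7.5% + $2.21/unit.
Origin Zoria qualifies under the Coreth–Zoria agreement and 7004.83.51 is covered: preferential rate Free applies instead.
Duty = $25,971.92 × 0% = $0.00.
Line 2 (5182.19.52, Erioria, 2,919 units, $15,937.74):
Base rate for 5182.19.52 is $0.24/unit.
Additional duty on 5182.19.52 from Erioria: +13.3% ad valorem. Applied ad valorem rate = 13.3%.
Duty = $15,937.74 × 13.3% + 2,919 × $0.24 = $2,820.28.
Line 3 (8373.90.09, Zoria, 2,235 m², $440,160.90):
Base rate for 8373.90.09 is $6.24/m².
Origin Zoria qualifies under the Coreth–Zoria agreement and 8373.90.09 is covered: preferential rate Free applies instead.
Duty = $440,160.90 × 0% = $0.00.
Total = $0.00 + $2,820.28 + $0.00 = $2,820.28.

$2,820.28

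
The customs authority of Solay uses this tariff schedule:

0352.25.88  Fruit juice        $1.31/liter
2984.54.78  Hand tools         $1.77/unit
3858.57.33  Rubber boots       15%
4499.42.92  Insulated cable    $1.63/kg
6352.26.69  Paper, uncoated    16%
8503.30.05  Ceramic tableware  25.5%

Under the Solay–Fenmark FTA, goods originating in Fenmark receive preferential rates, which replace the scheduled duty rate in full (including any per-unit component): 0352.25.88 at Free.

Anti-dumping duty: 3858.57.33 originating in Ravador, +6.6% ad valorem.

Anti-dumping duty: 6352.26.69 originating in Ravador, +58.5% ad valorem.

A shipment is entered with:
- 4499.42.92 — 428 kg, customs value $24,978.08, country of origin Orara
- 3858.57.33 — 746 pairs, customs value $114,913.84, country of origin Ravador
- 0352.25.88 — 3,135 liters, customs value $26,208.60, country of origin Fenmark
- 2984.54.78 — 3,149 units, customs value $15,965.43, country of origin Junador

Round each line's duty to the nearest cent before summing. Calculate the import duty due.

Line 1 (4499.42.92, Orara, 428 kg, $24,978.08):
Base rate for 4499.42.92 is $1.63/kg.
Duty = 428 × $1.63 = $697.64.
Line 2 (3858.57.33, Ravador, 746 pairs, $114,913.84):
Base rate for 3858.57.33 is 15%.
Additional duty on 3858.57.33 from Ravador: +6.6%. Applied ad valorem rate: 15% + 6.6% = 21.6%.
Duty = $114,913.84 × 21.6% = $24,821.39.
Line 3 (0352.25.88, Fenmark, 3,135 liters, $26,208.60):
Base rate for 0352.25.88 is $1.31/liter.
Origin Fenmark qualifies under the Solay–Fenmark agreement and 0352.25.88 is covered: preferential rate Free applies instead.
Duty = $26,208.60 × 0% = $0.00.
Line 4 (2984.54.78, Junador, 3,149 units, $15,965.43):
Base rate for 2984.54.78 is $1.77/unit.
Duty = 3,149 × $1.77 = $5,573.73.
Total = $697.64 + $24,821.39 + $0.00 + $5,573.73 = $31,092.76.

$31,092.76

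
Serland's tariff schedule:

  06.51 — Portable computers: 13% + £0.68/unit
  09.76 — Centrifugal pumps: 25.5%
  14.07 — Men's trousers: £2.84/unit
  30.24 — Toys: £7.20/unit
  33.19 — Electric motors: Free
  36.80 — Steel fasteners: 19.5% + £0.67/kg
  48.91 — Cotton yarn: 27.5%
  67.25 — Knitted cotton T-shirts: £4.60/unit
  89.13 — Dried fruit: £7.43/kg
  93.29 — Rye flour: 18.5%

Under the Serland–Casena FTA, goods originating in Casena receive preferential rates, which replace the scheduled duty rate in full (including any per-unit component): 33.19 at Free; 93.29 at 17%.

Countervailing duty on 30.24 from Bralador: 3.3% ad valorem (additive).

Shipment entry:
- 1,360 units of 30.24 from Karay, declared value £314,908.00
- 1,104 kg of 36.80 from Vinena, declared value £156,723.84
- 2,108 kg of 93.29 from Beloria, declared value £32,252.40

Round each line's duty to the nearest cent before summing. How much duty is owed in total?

£47,059.52

Line 1 (30.24, Karay, 1,360 units, £314,908.00):
Base rate for 30.24 is £7.20/unit.
The additional-duty order on 30.24 targets Bralador, not Karay; it does not apply.
Duty = 1,360 × £7.20 = £9,792.00.
Line 2 (36.80, Vinena, 1,104 kg, £156,723.84):
Base rate for 36.80 is 19.5% + £0.67/kg.
Duty = £156,723.84 × 19.5% + 1,104 × £0.67 = £31,300.83.
Line 3 (93.29, Beloria, 2,108 kg, £32,252.40):
Base rate for 93.29 is 18.5%.
93.29 has an FTA preferential rate, but origin Beloria is not Casena; base rate stands.
Duty = £32,252.40 × 18.5% = £5,966.69.
Total = £9,792.00 + £31,300.83 + £5,966.69 = £47,059.52.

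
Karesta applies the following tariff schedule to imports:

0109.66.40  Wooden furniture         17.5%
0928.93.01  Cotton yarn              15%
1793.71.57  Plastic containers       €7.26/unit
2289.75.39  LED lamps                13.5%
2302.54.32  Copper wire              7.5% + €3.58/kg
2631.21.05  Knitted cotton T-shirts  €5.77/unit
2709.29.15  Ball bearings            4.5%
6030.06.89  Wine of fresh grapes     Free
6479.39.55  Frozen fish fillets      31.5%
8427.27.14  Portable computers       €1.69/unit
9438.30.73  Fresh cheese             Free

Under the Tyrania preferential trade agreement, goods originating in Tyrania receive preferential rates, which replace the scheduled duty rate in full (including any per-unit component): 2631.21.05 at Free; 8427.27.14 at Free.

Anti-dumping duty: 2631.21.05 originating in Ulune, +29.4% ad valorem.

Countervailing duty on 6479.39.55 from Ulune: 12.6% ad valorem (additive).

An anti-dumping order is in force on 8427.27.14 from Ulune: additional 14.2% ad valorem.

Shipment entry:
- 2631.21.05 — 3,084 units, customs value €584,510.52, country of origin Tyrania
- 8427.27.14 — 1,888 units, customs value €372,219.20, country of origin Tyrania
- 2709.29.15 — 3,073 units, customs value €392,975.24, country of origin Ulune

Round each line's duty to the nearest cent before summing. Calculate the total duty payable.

€17,683.89

Line 1 (2631.21.05, Tyrania, 3,084 units, €584,510.52):
Base rate for 2631.21.05 is €5.77/unit.
Origin Tyrania qualifies under the Karesta–Tyrania agreement and 2631.21.05 is covered: preferential rate Free applies instead.
The additional-duty order on 2631.21.05 targets Ulune, not Tyrania; it does not apply.
Duty = €584,510.52 × 0% = €0.00.
Line 2 (8427.27.14, Tyrania, 1,888 units, €372,219.20):
Base rate for 8427.27.14 is €1.69/unit.
Origin Tyrania qualifies under the Karesta–Tyrania agreement and 8427.27.14 is covered: preferential rate Free applies instead.
The additional-duty order on 8427.27.14 targets Ulune, not Tyrania; it does not apply.
Duty = €372,219.20 × 0% = €0.00.
Line 3 (2709.29.15, Ulune, 3,073 units, €392,975.24):
Base rate for 2709.29.15 is 4.5%.
Duty = €392,975.24 × 4.5% = €17,683.89.
Total = €0.00 + €0.00 + €17,683.89 = €17,683.89.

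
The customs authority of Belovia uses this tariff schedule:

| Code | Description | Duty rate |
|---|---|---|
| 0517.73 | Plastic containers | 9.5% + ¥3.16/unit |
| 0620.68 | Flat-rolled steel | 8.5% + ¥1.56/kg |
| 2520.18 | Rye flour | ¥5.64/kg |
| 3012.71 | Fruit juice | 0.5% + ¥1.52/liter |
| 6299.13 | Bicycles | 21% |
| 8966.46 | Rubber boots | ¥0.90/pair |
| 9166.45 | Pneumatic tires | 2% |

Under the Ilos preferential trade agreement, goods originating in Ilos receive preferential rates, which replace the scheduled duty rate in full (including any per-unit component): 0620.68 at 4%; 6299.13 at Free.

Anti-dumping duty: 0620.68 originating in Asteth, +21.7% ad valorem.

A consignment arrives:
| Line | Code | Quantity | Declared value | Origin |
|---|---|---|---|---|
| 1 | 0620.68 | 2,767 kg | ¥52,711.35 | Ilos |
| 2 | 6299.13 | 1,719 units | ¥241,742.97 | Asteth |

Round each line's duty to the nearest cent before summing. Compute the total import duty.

Line 1 (0620.68, Ilos, 2,767 kg, ¥52,711.35):
Base rate for 0620.68 is 8.5% + ¥1.56/kg.
Origin Ilos qualifies under the Belovia–Ilos agreement and 0620.68 is covered: preferential rate 4% applies instead.
The additional-duty order on 0620.68 targets Asteth, not Ilos; it does not apply.
Duty = ¥52,711.35 × 4% = ¥2,108.45.
Line 2 (6299.13, Asteth, 1,719 units, ¥241,742.97):
Base rate for 6299.13 is 21%.
6299.13 has an FTA preferential rate, but origin Asteth is not Ilos; base rate stands.
Duty = ¥241,742.97 × 21% = ¥50,766.02.
Total = ¥2,108.45 + ¥50,766.02 = ¥52,874.47.

¥52,874.47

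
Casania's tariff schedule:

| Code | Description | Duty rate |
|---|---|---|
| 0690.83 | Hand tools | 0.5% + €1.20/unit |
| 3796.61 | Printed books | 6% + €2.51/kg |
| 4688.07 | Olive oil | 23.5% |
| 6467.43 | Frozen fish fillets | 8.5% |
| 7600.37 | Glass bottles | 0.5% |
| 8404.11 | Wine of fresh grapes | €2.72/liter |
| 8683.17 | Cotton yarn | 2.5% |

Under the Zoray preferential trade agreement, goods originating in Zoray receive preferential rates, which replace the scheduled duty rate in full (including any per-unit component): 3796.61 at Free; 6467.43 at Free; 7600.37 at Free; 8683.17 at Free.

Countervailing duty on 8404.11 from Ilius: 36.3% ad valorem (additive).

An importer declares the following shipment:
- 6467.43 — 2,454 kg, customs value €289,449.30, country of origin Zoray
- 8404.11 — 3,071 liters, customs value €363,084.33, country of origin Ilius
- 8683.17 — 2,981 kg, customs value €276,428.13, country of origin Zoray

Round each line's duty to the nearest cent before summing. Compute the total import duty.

€140,152.73

Line 1 (6467.43, Zoray, 2,454 kg, €289,449.30):
Base rate for 6467.43 is 8.5%.
Origin Zoray qualifies under the Casania–Zoray agreement and 6467.43 is covered: preferential rate Free applies instead.
Duty = €289,449.30 × 0% = €0.00.
Line 2 (8404.11, Ilius, 3,071 liters, €363,084.33):
Base rate for 8404.11 is €2.72/liter.
Additional duty on 8404.11 from Ilius: +36.3% ad valorem. Applied ad valorem rate = 36.3%.
Duty = €363,084.33 × 36.3% + 3,071 × €2.72 = €140,152.73.
Line 3 (8683.17, Zoray, 2,981 kg, €276,428.13):
Base rate for 8683.17 is 2.5%.
Origin Zoray qualifies under the Casania–Zoray agreement and 8683.17 is covered: preferential rate Free applies instead.
Duty = €276,428.13 × 0% = €0.00.
Total = €0.00 + €140,152.73 + €0.00 = €140,152.73.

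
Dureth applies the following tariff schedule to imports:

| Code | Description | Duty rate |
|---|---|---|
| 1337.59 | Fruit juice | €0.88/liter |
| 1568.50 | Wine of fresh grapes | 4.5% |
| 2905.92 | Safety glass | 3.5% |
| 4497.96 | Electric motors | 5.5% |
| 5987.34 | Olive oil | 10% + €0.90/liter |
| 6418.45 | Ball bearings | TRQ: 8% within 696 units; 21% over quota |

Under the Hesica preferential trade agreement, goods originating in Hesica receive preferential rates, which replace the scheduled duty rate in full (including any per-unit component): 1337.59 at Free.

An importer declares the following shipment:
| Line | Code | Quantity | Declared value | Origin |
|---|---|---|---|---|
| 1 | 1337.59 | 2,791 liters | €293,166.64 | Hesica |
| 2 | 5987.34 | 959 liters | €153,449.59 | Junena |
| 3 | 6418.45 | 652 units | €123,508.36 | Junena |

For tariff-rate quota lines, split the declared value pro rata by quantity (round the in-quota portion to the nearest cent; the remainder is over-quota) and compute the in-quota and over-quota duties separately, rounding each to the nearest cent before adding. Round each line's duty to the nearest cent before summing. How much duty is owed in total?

€26,088.73

Line 1 (1337.59, Hesica, 2,791 liters, €293,166.64):
Base rate for 1337.59 is €0.88/liter.
Origin Hesica qualifies under the Dureth–Hesica agreement and 1337.59 is covered: preferential rate Free applies instead.
Duty = €293,166.64 × 0% = €0.00.
Line 2 (5987.34, Junena, 959 liters, €153,449.59):
Base rate for 5987.34 is 10% + €0.90/liter.
Duty = €153,449.59 × 10% + 959 × €0.90 = €16,208.06.
Line 3 (6418.45, Junena, 652 units, €123,508.36):
Code 6418.45 is under a tariff-rate quota (threshold 696 units). Quantity 652 units is within the quota, so the in-quota rate 8% applies to the full value.
Duty = €123,508.36 × 8% = €9,880.67.
Total = €0.00 + €16,208.06 + €9,880.67 = €26,088.73.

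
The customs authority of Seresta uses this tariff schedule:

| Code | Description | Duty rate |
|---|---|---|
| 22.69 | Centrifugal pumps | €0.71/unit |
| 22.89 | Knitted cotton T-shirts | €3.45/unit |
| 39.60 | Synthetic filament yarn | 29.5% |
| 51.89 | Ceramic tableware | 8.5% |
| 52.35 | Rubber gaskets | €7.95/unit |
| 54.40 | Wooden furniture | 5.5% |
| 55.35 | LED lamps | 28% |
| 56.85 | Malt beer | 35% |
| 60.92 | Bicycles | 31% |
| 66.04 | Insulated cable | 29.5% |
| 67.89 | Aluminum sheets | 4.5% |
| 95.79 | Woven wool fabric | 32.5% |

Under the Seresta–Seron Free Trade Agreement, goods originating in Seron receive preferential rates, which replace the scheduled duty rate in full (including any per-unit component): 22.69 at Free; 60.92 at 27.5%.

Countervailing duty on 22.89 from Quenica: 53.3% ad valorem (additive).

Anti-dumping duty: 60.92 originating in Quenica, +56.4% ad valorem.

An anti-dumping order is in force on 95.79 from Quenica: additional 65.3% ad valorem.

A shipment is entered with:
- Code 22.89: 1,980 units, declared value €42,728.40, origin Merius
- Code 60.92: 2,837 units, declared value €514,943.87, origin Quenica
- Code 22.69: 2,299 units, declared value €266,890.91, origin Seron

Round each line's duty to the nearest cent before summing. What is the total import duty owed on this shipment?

Line 1 (22.89, Merius, 1,980 units, €42,728.40):
Base rate for 22.89 is €3.45/unit.
The additional-duty order on 22.89 targets Quenica, not Merius; it does not apply.
Duty = 1,980 × €3.45 = €6,831.00.
Line 2 (60.92, Quenica, 2,837 units, €514,943.87):
Base rate for 60.92 is 31%.
60.92 has an FTA preferential rate, but origin Quenica is not Seron; base rate stands.
Additional duty on 60.92 from Quenica: +56.4%. Applied ad valorem rate: 31% + 56.4% = 87.4%.
Duty = €514,943.87 × 87.4% = €450,060.94.
Line 3 (22.69, Seron, 2,299 units, €266,890.91):
Base rate for 22.69 is €0.71/unit.
Origin Seron qualifies under the Seresta–Seron agreement and 22.69 is covered: preferential rate Free applies instead.
Duty = €266,890.91 × 0% = €0.00.
Total = €6,831.00 + €450,060.94 + €0.00 = €456,891.94.

€456,891.94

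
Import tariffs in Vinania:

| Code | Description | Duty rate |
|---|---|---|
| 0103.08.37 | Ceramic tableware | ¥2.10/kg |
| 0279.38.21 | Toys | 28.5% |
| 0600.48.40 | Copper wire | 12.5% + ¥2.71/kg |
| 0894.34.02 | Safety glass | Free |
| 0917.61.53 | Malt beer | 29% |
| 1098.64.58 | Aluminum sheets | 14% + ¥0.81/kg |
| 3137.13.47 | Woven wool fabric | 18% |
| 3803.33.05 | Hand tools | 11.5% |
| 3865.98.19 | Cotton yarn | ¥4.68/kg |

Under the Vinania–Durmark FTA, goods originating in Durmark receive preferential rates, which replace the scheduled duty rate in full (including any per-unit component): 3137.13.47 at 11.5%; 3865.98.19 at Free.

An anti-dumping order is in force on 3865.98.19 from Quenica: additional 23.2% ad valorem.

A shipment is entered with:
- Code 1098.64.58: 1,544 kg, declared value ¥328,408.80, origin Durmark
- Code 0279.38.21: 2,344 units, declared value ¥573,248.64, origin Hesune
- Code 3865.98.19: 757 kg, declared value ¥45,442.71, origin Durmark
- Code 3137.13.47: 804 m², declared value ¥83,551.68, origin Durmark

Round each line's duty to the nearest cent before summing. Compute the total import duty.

Line 1 (1098.64.58, Durmark, 1,544 kg, ¥328,408.80):
Base rate for 1098.64.58 is 14% + ¥0.81/kg.
Origin Durmark is the FTA partner but 1098.64.58 is not on the preference list; base rate stands.
Duty = ¥328,408.80 × 14% + 1,544 × ¥0.81 = ¥47,227.87.
Line 2 (0279.38.21, Hesune, 2,344 units, ¥573,248.64):
Base rate for 0279.38.21 is 28.5%.
Duty = ¥573,248.64 × 28.5% = ¥163,375.86.
Line 3 (3865.98.19, Durmark, 757 kg, ¥45,442.71):
Base rate for 3865.98.19 is ¥4.68/kg.
Origin Durmark qualifies under the Vinania–Durmark agreement and 3865.98.19 is covered: preferential rate Free applies instead.
The additional-duty order on 3865.98.19 targets Quenica, not Durmark; it does not apply.
Duty = ¥45,442.71 × 0% = ¥0.00.
Line 4 (3137.13.47, Durmark, 804 m², ¥83,551.68):
Base rate for 3137.13.47 is 18%.
Origin Durmark qualifies under the Vinania–Durmark agreement and 3137.13.47 is covered: preferential rate 11.5% applies instead.
Duty = ¥83,551.68 × 11.5% = ¥9,608.44.
Total = ¥47,227.87 + ¥163,375.86 + ¥0.00 + ¥9,608.44 = ¥220,212.17.

¥220,212.17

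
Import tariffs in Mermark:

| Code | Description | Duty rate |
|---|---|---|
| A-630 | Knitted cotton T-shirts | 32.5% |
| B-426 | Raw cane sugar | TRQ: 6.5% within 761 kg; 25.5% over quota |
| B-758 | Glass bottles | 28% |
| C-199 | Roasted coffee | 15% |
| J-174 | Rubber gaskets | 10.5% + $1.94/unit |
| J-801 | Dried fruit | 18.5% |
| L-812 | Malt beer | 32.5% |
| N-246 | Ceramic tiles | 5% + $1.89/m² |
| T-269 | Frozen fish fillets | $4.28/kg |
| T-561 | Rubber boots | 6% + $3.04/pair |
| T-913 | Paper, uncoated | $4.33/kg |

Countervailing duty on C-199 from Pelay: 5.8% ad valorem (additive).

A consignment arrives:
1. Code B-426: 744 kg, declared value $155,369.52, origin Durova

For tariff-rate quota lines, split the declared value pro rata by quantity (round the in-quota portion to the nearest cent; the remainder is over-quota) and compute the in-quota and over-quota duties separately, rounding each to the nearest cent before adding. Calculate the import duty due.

$10,099.02

Line 1 (B-426, Durova, 744 kg, $155,369.52):
Code B-426 is under a tariff-rate quota (threshold 761 kg). Quantity 744 kg is within the quota, so the in-quota rate 6.5% applies to the full value.
Duty = $155,369.52 × 6.5% = $10,099.02.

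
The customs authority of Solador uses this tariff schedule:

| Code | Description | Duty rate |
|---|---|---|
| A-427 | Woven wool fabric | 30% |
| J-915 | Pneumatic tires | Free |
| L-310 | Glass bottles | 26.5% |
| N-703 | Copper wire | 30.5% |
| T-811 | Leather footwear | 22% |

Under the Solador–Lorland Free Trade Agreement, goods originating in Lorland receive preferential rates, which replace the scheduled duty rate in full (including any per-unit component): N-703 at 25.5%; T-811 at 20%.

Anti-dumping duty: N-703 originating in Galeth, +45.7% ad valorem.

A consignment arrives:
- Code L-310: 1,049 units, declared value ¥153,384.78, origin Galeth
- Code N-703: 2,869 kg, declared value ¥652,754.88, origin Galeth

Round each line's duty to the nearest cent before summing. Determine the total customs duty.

¥538,046.19

Line 1 (L-310, Galeth, 1,049 units, ¥153,384.78):
Base rate for L-310 is 26.5%.
Duty = ¥153,384.78 × 26.5% = ¥40,646.97.
Line 2 (N-703, Galeth, 2,869 kg, ¥652,754.88):
Base rate for N-703 is 30.5%.
N-703 has an FTA preferential rate, but origin Galeth is not Lorland; base rate stands.
Additional duty on N-703 from Galeth: +45.7%. Applied ad valorem rate: 30.5% + 45.7% = 76.2%.
Duty = ¥652,754.88 × 76.2% = ¥497,399.22.
Total = ¥40,646.97 + ¥497,399.22 = ¥538,046.19.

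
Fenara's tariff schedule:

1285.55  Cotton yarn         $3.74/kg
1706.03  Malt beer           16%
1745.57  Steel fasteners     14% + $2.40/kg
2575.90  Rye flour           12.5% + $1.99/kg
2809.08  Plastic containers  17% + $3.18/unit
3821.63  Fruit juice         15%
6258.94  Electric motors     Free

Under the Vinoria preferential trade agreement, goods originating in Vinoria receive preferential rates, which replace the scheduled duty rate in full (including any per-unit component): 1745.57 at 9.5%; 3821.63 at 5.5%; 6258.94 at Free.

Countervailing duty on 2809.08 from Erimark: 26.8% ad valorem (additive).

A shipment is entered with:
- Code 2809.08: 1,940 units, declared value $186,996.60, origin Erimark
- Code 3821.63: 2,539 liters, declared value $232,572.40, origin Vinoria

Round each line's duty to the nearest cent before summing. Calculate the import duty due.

$100,865.19

Line 1 (2809.08, Erimark, 1,940 units, $186,996.60):
Base rate for 2809.08 is 17% + $3.18/unit.
Additional duty on 2809.08 from Erimark: +26.8%. Applied ad valorem rate: 17% + 26.8% = 43.8%.
Duty = $186,996.60 × 43.8% + 1,940 × $3.18 = $88,073.71.
Line 2 (3821.63, Vinoria, 2,539 liters, $232,572.40):
Base rate for 3821.63 is 15%.
Origin Vinoria qualifies under the Fenara–Vinoria agreement and 3821.63 is covered: preferential rate 5.5% applies instead.
Duty = $232,572.40 × 5.5% = $12,791.48.
Total = $88,073.71 + $12,791.48 = $100,865.19.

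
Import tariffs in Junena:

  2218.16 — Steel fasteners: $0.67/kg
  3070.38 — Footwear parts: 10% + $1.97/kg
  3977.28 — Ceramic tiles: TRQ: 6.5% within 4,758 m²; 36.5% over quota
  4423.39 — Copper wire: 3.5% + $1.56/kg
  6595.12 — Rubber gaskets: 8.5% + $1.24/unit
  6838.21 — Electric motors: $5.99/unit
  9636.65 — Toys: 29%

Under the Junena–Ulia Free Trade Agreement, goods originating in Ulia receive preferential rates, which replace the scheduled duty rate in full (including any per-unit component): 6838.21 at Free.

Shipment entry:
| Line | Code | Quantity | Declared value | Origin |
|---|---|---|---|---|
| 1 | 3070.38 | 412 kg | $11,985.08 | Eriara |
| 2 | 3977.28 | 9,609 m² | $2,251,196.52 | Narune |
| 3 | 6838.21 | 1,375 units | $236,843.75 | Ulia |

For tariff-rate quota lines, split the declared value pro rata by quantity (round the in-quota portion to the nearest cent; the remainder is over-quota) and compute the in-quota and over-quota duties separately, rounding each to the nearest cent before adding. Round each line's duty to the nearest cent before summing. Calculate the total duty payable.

Line 1 (3070.38, Eriara, 412 kg, $11,985.08):
Base rate for 3070.38 is 10% + $1.97/kg.
Duty = $11,985.08 × 10% + 412 × $1.97 = $2,010.15.
Line 2 (3977.28, Narune, 9,609 m², $2,251,196.52):
Code 3977.28 is under a tariff-rate quota (threshold 4,758 m²). In-quota: 4,758 m² at 6.5%; over-quota: 4,851 m² at 36.5%.
Pro-rata value split: in-quota = $2,251,196.52 × 4,758/9,609 = $1,114,704.24; over-quota = $2,251,196.52 − $1,114,704.24 = $1,136,492.28.
In-quota duty = $1,114,704.24 × 6.5% = $72,455.78. Over-quota duty = $1,136,492.28 × 36.5% = $414,819.68.
Line duty = $72,455.78 + $414,819.68 = $487,275.46.
Line 3 (6838.21, Ulia, 1,375 units, $236,843.75):
Base rate for 6838.21 is $5.99/unit.
Origin Ulia qualifies under the Junena–Ulia agreement and 6838.21 is covered: preferential rate Free applies instead.
Duty = $236,843.75 × 0% = $0.00.
Total = $2,010.15 + $487,275.46 + $0.00 = $489,285.61.

$489,285.61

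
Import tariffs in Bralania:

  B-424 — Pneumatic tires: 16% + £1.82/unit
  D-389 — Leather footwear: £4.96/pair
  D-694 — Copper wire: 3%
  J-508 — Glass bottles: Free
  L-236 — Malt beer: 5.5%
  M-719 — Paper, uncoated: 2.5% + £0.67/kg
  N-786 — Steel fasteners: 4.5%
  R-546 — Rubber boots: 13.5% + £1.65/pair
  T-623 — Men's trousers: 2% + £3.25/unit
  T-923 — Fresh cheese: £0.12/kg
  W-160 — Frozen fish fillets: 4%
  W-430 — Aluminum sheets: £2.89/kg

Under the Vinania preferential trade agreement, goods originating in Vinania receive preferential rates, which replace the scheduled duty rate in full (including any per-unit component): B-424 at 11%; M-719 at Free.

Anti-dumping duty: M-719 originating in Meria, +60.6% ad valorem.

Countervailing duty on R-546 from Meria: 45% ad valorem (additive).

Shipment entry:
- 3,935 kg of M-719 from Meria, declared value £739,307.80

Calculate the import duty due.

Line 1 (M-719, Meria, 3,935 kg, £739,307.80):
Base rate for M-719 is 2.5% + £0.67/kg.
M-719 has an FTA preferential rate, but origin Meria is not Vinania; base rate stands.
Additional duty on M-719 from Meria: +60.6%. Applied ad valorem rate: 2.5% + 60.6% = 63.1%.
Duty = £739,307.80 × 63.1% + 3,935 × £0.67 = £469,139.67.

£469,139.67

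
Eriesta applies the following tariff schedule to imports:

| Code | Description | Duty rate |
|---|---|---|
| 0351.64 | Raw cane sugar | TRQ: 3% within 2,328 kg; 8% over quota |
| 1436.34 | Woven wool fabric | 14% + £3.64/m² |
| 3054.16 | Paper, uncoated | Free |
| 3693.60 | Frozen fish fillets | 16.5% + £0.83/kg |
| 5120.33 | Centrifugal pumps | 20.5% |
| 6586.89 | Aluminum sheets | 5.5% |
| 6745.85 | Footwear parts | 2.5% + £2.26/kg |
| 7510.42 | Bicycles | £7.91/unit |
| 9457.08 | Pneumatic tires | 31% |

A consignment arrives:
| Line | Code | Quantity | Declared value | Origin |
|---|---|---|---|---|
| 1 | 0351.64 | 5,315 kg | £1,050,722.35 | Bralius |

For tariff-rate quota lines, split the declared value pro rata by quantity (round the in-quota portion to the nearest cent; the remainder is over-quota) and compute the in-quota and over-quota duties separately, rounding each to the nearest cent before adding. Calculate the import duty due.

£61,046.67

Line 1 (0351.64, Bralius, 5,315 kg, £1,050,722.35):
Code 0351.64 is under a tariff-rate quota (threshold 2,328 kg). In-quota: 2,328 kg at 3%; over-quota: 2,987 kg at 8%.
Pro-rata value split: in-quota = £1,050,722.35 × 2,328/5,315 = £460,222.32; over-quota = £1,050,722.35 − £460,222.32 = £590,500.03.
In-quota duty = £460,222.32 × 3% = £13,806.67. Over-quota duty = £590,500.03 × 8% = £47,240.00.
Line duty = £13,806.67 + £47,240.00 = £61,046.67.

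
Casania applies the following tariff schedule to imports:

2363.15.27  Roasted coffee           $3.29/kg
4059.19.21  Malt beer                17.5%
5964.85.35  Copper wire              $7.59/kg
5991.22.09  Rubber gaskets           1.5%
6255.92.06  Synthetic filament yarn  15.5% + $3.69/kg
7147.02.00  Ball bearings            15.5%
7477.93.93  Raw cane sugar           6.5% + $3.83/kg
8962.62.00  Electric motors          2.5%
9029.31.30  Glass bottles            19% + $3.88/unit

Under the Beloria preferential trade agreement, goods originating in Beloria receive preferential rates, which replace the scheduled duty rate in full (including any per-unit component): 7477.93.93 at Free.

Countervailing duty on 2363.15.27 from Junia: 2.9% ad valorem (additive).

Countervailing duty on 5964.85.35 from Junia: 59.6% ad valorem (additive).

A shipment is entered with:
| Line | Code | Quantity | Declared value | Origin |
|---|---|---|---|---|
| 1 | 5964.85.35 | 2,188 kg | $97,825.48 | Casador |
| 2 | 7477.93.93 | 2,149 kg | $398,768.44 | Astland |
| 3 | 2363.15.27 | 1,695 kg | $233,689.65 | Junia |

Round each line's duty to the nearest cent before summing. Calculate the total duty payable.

Line 1 (5964.85.35, Casador, 2,188 kg, $97,825.48):
Base rate for 5964.85.35 is $7.59/kg.
The additional-duty order on 5964.85.35 targets Junia, not Casador; it does not apply.
Duty = 2,188 × $7.59 = $16,606.92.
Line 2 (7477.93.93, Astland, 2,149 kg, $398,768.44):
Base rate for 7477.93.93 is 6.5% + $3.83/kg.
7477.93.93 has an FTA preferential rate, but origin Astland is not Beloria; base rate stands.
Duty = $398,768.44 × 6.5% + 2,149 × $3.83 = $34,150.62.
Line 3 (2363.15.27, Junia, 1,695 kg, $233,689.65):
Base rate for 2363.15.27 is $3.29/kg.
Additional duty on 2363.15.27 from Junia: +2.9% ad valorem. Applied ad valorem rate = 2.9%.
Duty = $233,689.65 × 2.9% + 1,695 × $3.29 = $12,353.55.
Total = $16,606.92 + $34,150.62 + $12,353.55 = $63,111.09.

$63,111.09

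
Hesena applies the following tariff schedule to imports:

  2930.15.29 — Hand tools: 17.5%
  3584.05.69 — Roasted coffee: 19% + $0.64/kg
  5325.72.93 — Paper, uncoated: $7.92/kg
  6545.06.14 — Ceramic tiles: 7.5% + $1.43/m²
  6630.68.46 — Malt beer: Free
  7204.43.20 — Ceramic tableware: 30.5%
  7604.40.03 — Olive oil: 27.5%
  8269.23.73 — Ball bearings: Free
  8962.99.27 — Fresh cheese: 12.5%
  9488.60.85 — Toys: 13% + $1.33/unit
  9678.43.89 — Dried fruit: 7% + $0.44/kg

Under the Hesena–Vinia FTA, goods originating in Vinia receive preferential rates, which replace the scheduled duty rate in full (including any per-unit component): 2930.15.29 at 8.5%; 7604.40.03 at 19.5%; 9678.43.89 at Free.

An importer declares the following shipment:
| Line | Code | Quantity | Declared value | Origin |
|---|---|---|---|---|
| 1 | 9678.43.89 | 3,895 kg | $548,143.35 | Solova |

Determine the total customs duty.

Line 1 (9678.43.89, Solova, 3,895 kg, $548,143.35):
Base rate for 9678.43.89 is 7% + $0.44/kg.
9678.43.89 has an FTA preferential rate, but origin Solova is not Vinia; base rate stands.
Duty = $548,143.35 × 7% + 3,895 × $0.44 = $40,083.83.

$40,083.83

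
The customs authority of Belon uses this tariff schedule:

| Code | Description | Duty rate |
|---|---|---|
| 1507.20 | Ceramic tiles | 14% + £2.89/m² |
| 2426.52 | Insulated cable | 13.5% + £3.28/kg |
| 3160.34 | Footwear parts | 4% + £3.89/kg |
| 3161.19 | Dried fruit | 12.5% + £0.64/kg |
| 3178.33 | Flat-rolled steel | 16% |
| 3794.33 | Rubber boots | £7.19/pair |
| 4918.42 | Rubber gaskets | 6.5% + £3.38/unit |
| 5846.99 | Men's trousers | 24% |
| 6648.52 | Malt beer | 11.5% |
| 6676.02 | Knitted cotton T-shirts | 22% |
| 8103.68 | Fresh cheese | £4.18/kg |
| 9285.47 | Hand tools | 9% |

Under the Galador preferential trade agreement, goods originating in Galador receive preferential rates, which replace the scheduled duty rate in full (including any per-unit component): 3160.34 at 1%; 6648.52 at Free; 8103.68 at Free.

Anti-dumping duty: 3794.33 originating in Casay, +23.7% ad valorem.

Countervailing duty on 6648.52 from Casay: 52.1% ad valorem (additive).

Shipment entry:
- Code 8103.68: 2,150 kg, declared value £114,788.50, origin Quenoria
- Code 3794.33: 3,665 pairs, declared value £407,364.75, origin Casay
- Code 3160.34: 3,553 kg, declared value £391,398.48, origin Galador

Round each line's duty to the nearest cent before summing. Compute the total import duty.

Line 1 (8103.68, Quenoria, 2,150 kg, £114,788.50):
Base rate for 8103.68 is £4.18/kg.
8103.68 has an FTA preferential rate, but origin Quenoria is not Galador; base rate stands.
Duty = 2,150 × £4.18 = £8,987.00.
Line 2 (3794.33, Casay, 3,665 pairs, £407,364.75):
Base rate for 3794.33 is £7.19/pair.
Additional duty on 3794.33 from Casay: +23.7% ad valorem. Applied ad valorem rate = 23.7%.
Duty = £407,364.75 × 23.7% + 3,665 × £7.19 = £122,896.80.
Line 3 (3160.34, Galador, 3,553 kg, £391,398.48):
Base rate for 3160.34 is 4% + £3.89/kg.
Origin Galador qualifies under the Belon–Galador agreement and 3160.34 is covered: preferential rate 1% applies instead.
Duty = £391,398.48 × 1% = £3,913.98.
Total = £8,987.00 + £122,896.80 + £3,913.98 = £135,797.78.

£135,797.78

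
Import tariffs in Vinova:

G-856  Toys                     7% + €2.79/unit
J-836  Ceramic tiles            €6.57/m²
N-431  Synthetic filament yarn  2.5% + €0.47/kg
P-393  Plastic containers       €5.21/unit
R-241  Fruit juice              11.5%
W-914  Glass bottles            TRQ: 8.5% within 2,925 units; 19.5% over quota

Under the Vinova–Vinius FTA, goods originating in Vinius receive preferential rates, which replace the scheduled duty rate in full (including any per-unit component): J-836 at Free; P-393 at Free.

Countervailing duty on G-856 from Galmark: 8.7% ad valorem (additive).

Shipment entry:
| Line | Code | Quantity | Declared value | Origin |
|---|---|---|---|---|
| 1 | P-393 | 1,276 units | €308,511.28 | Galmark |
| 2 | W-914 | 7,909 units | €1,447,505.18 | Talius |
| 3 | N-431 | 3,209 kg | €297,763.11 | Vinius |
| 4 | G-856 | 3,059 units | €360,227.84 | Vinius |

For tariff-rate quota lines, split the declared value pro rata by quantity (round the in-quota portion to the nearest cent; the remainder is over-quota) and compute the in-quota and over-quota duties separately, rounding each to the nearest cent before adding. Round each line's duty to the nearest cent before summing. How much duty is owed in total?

Line 1 (P-393, Galmark, 1,276 units, €308,511.28):
Base rate for P-393 is €5.21/unit.
P-393 has an FTA preferential rate, but origin Galmark is not Vinius; base rate stands.
Duty = 1,276 × €5.21 = €6,647.96.
Line 2 (W-914, Talius, 7,909 units, €1,447,505.18):
Code W-914 is under a tariff-rate quota (threshold 2,925 units). In-quota: 2,925 units at 8.5%; over-quota: 4,984 units at 19.5%.
Pro-rata value split: in-quota = €1,447,505.18 × 2,925/7,909 = €535,333.50; over-quota = €1,447,505.18 − €535,333.50 = €912,171.68.
In-quota duty = €535,333.50 × 8.5% = €45,503.35. Over-quota duty = €912,171.68 × 19.5% = €177,873.48.
Line duty = €45,503.35 + €177,873.48 = €223,376.83.
Line 3 (N-431, Vinius, 3,209 kg, €297,763.11):
Base rate for N-431 is 2.5% + €0.47/kg.
Origin Vinius is the FTA partner but N-431 is not on the preference list; base rate stands.
Duty = €297,763.11 × 2.5% + 3,209 × €0.47 = €8,952.31.
Line 4 (G-856, Vinius, 3,059 units, €360,227.84):
Base rate for G-856 is 7% + €2.79/unit.
Origin Vinius is the FTA partner but G-856 is not on the preference list; base rate stands.
The additional-duty order on G-856 targets Galmark, not Vinius; it does not apply.
Duty = €360,227.84 × 7% + 3,059 × €2.79 = €33,750.56.
Total = €6,647.96 + €223,376.83 + €8,952.31 + €33,750.56 = €272,727.66.

€272,727.66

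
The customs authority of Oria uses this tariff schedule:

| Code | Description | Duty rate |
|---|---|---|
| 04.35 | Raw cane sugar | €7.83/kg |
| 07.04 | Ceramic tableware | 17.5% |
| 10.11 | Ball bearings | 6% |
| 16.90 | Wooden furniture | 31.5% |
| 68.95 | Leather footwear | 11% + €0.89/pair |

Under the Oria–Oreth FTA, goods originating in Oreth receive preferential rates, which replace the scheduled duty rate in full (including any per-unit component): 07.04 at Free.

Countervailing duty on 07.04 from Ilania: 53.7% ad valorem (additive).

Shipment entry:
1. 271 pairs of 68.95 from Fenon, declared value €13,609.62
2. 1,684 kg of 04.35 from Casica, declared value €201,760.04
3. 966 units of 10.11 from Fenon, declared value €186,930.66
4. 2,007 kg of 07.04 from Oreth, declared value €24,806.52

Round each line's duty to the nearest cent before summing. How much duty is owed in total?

€26,139.81

Line 1 (68.95, Fenon, 271 pairs, €13,609.62):
Base rate for 68.95 is 11% + €0.89/pair.
Duty = €13,609.62 × 11% + 271 × €0.89 = €1,738.25.
Line 2 (04.35, Casica, 1,684 kg, €201,760.04):
Base rate for 04.35 is €7.83/kg.
Duty = 1,684 × €7.83 = €13,185.72.
Line 3 (10.11, Fenon, 966 units, €186,930.66):
Base rate for 10.11 is 6%.
Duty = €186,930.66 × 6% = €11,215.84.
Line 4 (07.04, Oreth, 2,007 kg, €24,806.52):
Base rate for 07.04 is 17.5%.
Origin Oreth qualifies under the Oria–Oreth agreement and 07.04 is covered: preferential rate Free applies instead.
The additional-duty order on 07.04 targets Ilania, not Oreth; it does not apply.
Duty = €24,806.52 × 0% = €0.00.
Total = €1,738.25 + €13,185.72 + €11,215.84 + €0.00 = €26,139.81.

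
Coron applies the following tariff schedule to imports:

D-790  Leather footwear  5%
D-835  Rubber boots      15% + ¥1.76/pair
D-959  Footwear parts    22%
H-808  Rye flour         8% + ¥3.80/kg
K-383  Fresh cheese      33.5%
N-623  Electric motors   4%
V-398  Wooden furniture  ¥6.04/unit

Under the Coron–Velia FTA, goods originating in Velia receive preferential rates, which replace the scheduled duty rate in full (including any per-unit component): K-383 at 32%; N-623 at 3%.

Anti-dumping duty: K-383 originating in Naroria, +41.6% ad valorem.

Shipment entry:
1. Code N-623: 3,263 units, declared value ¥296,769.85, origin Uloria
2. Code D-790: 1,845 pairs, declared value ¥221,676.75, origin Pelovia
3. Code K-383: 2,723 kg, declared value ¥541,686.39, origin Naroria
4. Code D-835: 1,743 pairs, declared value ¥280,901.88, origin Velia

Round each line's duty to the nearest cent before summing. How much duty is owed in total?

¥474,964.07

Line 1 (N-623, Uloria, 3,263 units, ¥296,769.85):
Base rate for N-623 is 4%.
N-623 has an FTA preferential rate, but origin Uloria is not Velia; base rate stands.
Duty = ¥296,769.85 × 4% = ¥11,870.79.
Line 2 (D-790, Pelovia, 1,845 pairs, ¥221,676.75):
Base rate for D-790 is 5%.
Duty = ¥221,676.75 × 5% = ¥11,083.84.
Line 3 (K-383, Naroria, 2,723 kg, ¥541,686.39):
Base rate for K-383 is 33.5%.
K-383 has an FTA preferential rate, but origin Naroria is not Velia; base rate stands.
Additional duty on K-383 from Naroria: +41.6%. Applied ad valorem rate: 33.5% + 41.6% = 75.1%.
Duty = ¥541,686.39 × 75.1% = ¥406,806.48.
Line 4 (D-835, Velia, 1,743 pairs, ¥280,901.88):
Base rate for D-835 is 15% + ¥1.76/pair.
Origin Velia is the FTA partner but D-835 is not on the preference list; base rate stands.
Duty = ¥280,901.88 × 15% + 1,743 × ¥1.76 = ¥45,202.96.
Total = ¥11,870.79 + ¥11,083.84 + ¥406,806.48 + ¥45,202.96 = ¥474,964.07.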